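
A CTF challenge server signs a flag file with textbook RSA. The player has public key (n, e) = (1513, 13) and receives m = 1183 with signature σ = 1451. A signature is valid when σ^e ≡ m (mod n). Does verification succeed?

σ^2 ≡ 1451^2 = 2105401 ≡ 818
σ^4 ≡ 818^2 = 669124 ≡ 378
σ^8 ≡ 378^2 = 142884 ≡ 662
13 = 8 + 4 + 1, so σ^13 ≡ 662·378·1451 ≡ 1183 (mod 1513)
σ^13 mod 1513 = 1183 matches m.

passes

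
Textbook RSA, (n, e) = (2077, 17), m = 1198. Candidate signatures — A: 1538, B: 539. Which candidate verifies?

A

Candidate A: 1538^2 = 2365444 ≡ 1818; 1538^4 ≡ 1818^2 = 3305124 ≡ 617; 1538^8 ≡ 617^2 = 380689 ≡ 598; 1538^16 ≡ 598^2 = 357604 ≡ 360; 17 = 16 + 1, so 1538^17 ≡ 360·1538 ≡ 1198 (mod 2077)
  → matches m = 1198
Candidate B: 539^2 = 290521 ≡ 1818; 539^4 ≡ 1818^2 = 3305124 ≡ 617; 539^8 ≡ 617^2 = 380689 ≡ 598; 539^16 ≡ 598^2 = 357604 ≡ 360; 17 = 16 + 1, so 539^17 ≡ 360·539 ≡ 879 (mod 2077)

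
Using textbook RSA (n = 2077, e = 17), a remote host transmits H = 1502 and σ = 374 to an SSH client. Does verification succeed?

σ^2 ≡ 374^2 = 139876 ≡ 717
σ^4 ≡ 717^2 = 514089 ≡ 1070
σ^8 ≡ 1070^2 = 1144900 ≡ 473
σ^16 ≡ 473^2 = 223729 ≡ 1490
17 = 16 + 1, so σ^17 ≡ 1490·374 ≡ 624 (mod 2077)
The recovered value 624 does not match the digest 1502.

fails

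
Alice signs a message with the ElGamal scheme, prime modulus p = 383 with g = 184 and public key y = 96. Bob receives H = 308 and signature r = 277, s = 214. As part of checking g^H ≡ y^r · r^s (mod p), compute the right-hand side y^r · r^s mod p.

357

96^2 = 9216 ≡ 24
96^4 ≡ 24^2 = 576 ≡ 193
96^8 ≡ 193^2 = 37249 ≡ 98
96^16 ≡ 98^2 = 9604 ≡ 29
96^32 ≡ 29^2 = 841 ≡ 75
96^64 ≡ 75^2 = 5625 ≡ 263
96^128 ≡ 263^2 = 69169 ≡ 229
96^256 ≡ 229^2 = 52441 ≡ 353
277 = 256 + 16 + 4 + 1, so 96^277 ≡ 353·29·193·96 ≡ 344 (mod 383)
277^2 = 76729 ≡ 129
277^4 ≡ 129^2 = 16641 ≡ 172
277^8 ≡ 172^2 = 29584 ≡ 93
277^16 ≡ 93^2 = 8649 ≡ 223
277^32 ≡ 223^2 = 49729 ≡ 322
277^64 ≡ 322^2 = 103684 ≡ 274
277^128 ≡ 274^2 = 75076 ≡ 8
214 = 128 + 64 + 16 + 4 + 2, so 277^214 ≡ 8·274·223·172·129 ≡ 256 (mod 383)
y^r · r^s ≡ 344·256 = 88064 ≡ 357 (mod 383)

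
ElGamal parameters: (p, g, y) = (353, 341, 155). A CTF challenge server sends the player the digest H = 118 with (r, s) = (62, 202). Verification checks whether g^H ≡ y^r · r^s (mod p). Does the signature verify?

verifies

Left side g^H mod p:
341^2 = 116281 ≡ 144
341^4 ≡ 144^2 = 20736 ≡ 262
341^8 ≡ 262^2 = 68644 ≡ 162
341^16 ≡ 162^2 = 26244 ≡ 122
341^32 ≡ 122^2 = 14884 ≡ 58
341^64 ≡ 58^2 = 3364 ≡ 187
118 = 64 + 32 + 16 + 4 + 2, so 341^118 ≡ 187·58·122·262·144 ≡ 189 (mod 353)
Right side y^r · r^s mod p:
155^2 = 24025 ≡ 21
155^4 ≡ 21^2 = 441 ≡ 88
155^8 ≡ 88^2 = 7744 ≡ 331
155^16 ≡ 331^2 = 109561 ≡ 131
155^32 ≡ 131^2 = 17161 ≡ 217
62 = 32 + 16 + 8 + 4 + 2, so 155^62 ≡ 217·131·331·88·21 ≡ 242 (mod 353)
62^2 = 3844 ≡ 314
62^4 ≡ 314^2 = 98596 ≡ 109
62^8 ≡ 109^2 = 11881 ≡ 232
62^16 ≡ 232^2 = 53824 ≡ 168
62^32 ≡ 168^2 = 28224 ≡ 337
62^64 ≡ 337^2 = 113569 ≡ 256
62^128 ≡ 256^2 = 65536 ≡ 231
202 = 128 + 64 + 8 + 2, so 62^202 ≡ 231·256·232·314 ≡ 46 (mod 353)
242·46 = 11132 ≡ 189 (mod 353)
189 ≡ 189 (mod 353), so the signature is genuine.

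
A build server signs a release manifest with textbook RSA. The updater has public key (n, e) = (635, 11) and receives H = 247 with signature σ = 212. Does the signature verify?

does not verify

Squares mod 635: σ^1≡212, σ^2≡494, σ^4≡196, σ^8≡316
11 = 8 + 2 + 1, so σ^11 ≡ 316·494·212 ≡ 388 (mod 635)
The recovered value 388 does not match the digest 247.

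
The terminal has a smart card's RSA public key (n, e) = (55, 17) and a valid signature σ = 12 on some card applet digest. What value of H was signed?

12

σ^2 ≡ 12^2 = 144 ≡ 34
σ^4 ≡ 34^2 = 1156 ≡ 1
σ^8 ≡ 1^2 = 1
σ^16 ≡ 1^2 = 1
17 = 16 + 1, so σ^17 ≡ 1·12 ≡ 12 (mod 55)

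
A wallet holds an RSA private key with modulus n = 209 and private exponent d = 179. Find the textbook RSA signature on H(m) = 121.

11

(H(m))^2 ≡ 121^2 = 14641 ≡ 11
(H(m))^4 ≡ 11^2 = 121
(H(m))^8 ≡ 121^2 = 14641 ≡ 11
(H(m))^16 ≡ 11^2 = 121
(H(m))^32 ≡ 121^2 = 14641 ≡ 11
(H(m))^64 ≡ 11^2 = 121
(H(m))^128 ≡ 121^2 = 14641 ≡ 11
179 = 128 + 32 + 16 + 2 + 1, so (H(m))^179 ≡ 11·11·121·11·121 ≡ 11 (mod 209)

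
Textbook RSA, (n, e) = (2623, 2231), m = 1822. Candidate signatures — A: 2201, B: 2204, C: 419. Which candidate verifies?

B

Candidate A: Squares mod 2623: 2201^1≡2201, 2201^2≡2343, 2201^4≡2333, 2201^8≡164, 2201^16≡666, 2201^32≡269, 2201^64≡1540, 2201^128≡408, 2201^256≡1215, 2201^512≡2099, 2201^1024≡1784, 2201^2048≡957; 2231 = 2048 + 128 + 32 + 16 + 4 + 2 + 1, so 2201^2231 ≡ 957·408·269·666·2333·2343·2201 ≡ 1163 (mod 2623)
Candidate B: Squares mod 2623: 2204^1≡2204, 2204^2≡2443, 2204^4≡924, 2204^8≡1301, 2204^16≡766, 2204^32≡1827, 2204^64≡1473, 2204^128≡508, 2204^256≡1010, 2204^512≡2376, 2204^1024≡680, 2204^2048≡752; 2231 = 2048 + 128 + 32 + 16 + 4 + 2 + 1, so 2204^2231 ≡ 752·508·1827·766·924·2443·2204 ≡ 1822 (mod 2623)
  → matches m = 1822
Candidate C: Squares mod 2623: 419^1≡419, 419^2≡2443, 419^4≡924, 419^8≡1301, 419^16≡766, 419^32≡1827, 419^64≡1473, 419^128≡508, 419^256≡1010, 419^512≡2376, 419^1024≡680, 419^2048≡752; 2231 = 2048 + 128 + 32 + 16 + 4 + 2 + 1, so 419^2231 ≡ 752·508·1827·766·924·2443·419 ≡ 801 (mod 2623)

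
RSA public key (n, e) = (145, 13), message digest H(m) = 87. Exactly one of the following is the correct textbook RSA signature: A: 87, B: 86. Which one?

A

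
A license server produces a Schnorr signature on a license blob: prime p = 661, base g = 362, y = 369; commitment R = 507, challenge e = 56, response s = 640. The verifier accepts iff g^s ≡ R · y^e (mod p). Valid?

yes

g^s mod p:
362^2 = 131044 ≡ 166
362^4 ≡ 166^2 = 27556 ≡ 455
362^8 ≡ 455^2 = 207025 ≡ 132
362^16 ≡ 132^2 = 17424 ≡ 238
362^32 ≡ 238^2 = 56644 ≡ 459
362^64 ≡ 459^2 = 210681 ≡ 483
362^128 ≡ 483^2 = 233289 ≡ 617
362^256 ≡ 617^2 = 380689 ≡ 614
362^512 ≡ 614^2 = 376996 ≡ 226
640 = 512 + 128, so 362^640 ≡ 226·617 ≡ 632 (mod 661)
R · y^e mod p:
369^2 = 136161 ≡ 656
369^4 ≡ 656^2 = 430336 ≡ 25
369^8 ≡ 25^2 = 625
369^16 ≡ 625^2 = 390625 ≡ 635
369^32 ≡ 635^2 = 403225 ≡ 15
56 = 32 + 16 + 8, so 369^56 ≡ 15·635·625 ≡ 159 (mod 661)
507·159 = 80613 ≡ 632 (mod 661)
632 ≡ 632 (mod 661); signature holds.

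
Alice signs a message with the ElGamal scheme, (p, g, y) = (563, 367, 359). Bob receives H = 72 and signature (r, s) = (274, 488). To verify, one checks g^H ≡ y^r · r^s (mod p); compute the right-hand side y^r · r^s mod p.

177

359^2 = 128881 ≡ 517
359^4 ≡ 517^2 = 267289 ≡ 427
359^8 ≡ 427^2 = 182329 ≡ 480
359^16 ≡ 480^2 = 230400 ≡ 133
359^32 ≡ 133^2 = 17689 ≡ 236
359^64 ≡ 236^2 = 55696 ≡ 522
359^128 ≡ 522^2 = 272484 ≡ 555
359^256 ≡ 555^2 = 308025 ≡ 64
274 = 256 + 16 + 2, so 359^274 ≡ 64·133·517 ≡ 296 (mod 563)
274^2 = 75076 ≡ 197
274^4 ≡ 197^2 = 38809 ≡ 525
274^8 ≡ 525^2 = 275625 ≡ 318
274^16 ≡ 318^2 = 101124 ≡ 347
274^32 ≡ 347^2 = 120409 ≡ 490
274^64 ≡ 490^2 = 240100 ≡ 262
274^128 ≡ 262^2 = 68644 ≡ 521
274^256 ≡ 521^2 = 271441 ≡ 75
488 = 256 + 128 + 64 + 32 + 8, so 274^488 ≡ 75·521·262·490·318 ≡ 284 (mod 563)
y^r · r^s ≡ 296·284 = 84064 ≡ 177 (mod 563)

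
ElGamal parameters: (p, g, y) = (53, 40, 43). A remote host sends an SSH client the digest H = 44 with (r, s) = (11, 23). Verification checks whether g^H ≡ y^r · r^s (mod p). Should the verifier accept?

accept

Left side g^H mod p:
40^2 = 1600 ≡ 10
40^4 ≡ 10^2 = 100 ≡ 47
40^8 ≡ 47^2 = 2209 ≡ 36
40^16 ≡ 36^2 = 1296 ≡ 24
40^32 ≡ 24^2 = 576 ≡ 46
44 = 32 + 8 + 4, so 40^44 ≡ 46·36·47 ≡ 28 (mod 53)
Right side y^r · r^s mod p:
43^2 = 1849 ≡ 47
43^4 ≡ 47^2 = 2209 ≡ 36
43^8 ≡ 36^2 = 1296 ≡ 24
11 = 8 + 2 + 1, so 43^11 ≡ 24·47·43 ≡ 9 (mod 53)
11^2 = 121 ≡ 15
11^4 ≡ 15^2 = 225 ≡ 13
11^8 ≡ 13^2 = 169 ≡ 10
11^16 ≡ 10^2 = 100 ≡ 47
23 = 16 + 4 + 2 + 1, so 11^23 ≡ 47·13·15·11 ≡ 9 (mod 53)
9·9 = 81 ≡ 28 (mod 53)
28 ≡ 28 (mod 53), so the signature is genuine.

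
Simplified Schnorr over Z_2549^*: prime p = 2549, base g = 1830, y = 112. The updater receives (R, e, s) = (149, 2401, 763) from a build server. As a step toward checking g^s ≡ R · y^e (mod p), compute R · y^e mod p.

Squares mod 2549: 112^1≡112, 112^2≡2348, 112^4≡2166, 112^8≡1396, 112^16≡1380, 112^32≡297, 112^64≡1543, 112^128≡83, 112^256≡1791, 112^512≡1039, 112^1024≡1294, 112^2048≡2292
2401 = 2048 + 256 + 64 + 32 + 1, so 112^2401 ≡ 2292·1791·1543·297·112 ≡ 1433 (mod 2549)
R · y^e ≡ 149·1433 = 213517 ≡ 1950 (mod 2549)

1950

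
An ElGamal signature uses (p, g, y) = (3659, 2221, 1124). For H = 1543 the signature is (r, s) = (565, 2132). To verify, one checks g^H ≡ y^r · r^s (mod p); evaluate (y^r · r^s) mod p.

3107

1124^2 = 1263376 ≡ 1021
1124^4 ≡ 1021^2 = 1042441 ≡ 3285
1124^8 ≡ 3285^2 = 10791225 ≡ 834
1124^16 ≡ 834^2 = 695556 ≡ 346
1124^32 ≡ 346^2 = 119716 ≡ 2628
1124^64 ≡ 2628^2 = 6906384 ≡ 1851
1124^128 ≡ 1851^2 = 3426201 ≡ 1377
1124^256 ≡ 1377^2 = 1896129 ≡ 767
1124^512 ≡ 767^2 = 588289 ≡ 2849
565 = 512 + 32 + 16 + 4 + 1, so 1124^565 ≡ 2849·2628·346·3285·1124 ≡ 2415 (mod 3659)
565^2 = 319225 ≡ 892
565^4 ≡ 892^2 = 795664 ≡ 1661
565^8 ≡ 1661^2 = 2758921 ≡ 35
565^16 ≡ 35^2 = 1225
565^32 ≡ 1225^2 = 1500625 ≡ 435
565^64 ≡ 435^2 = 189225 ≡ 2616
565^128 ≡ 2616^2 = 6843456 ≡ 1126
565^256 ≡ 1126^2 = 1267876 ≡ 1862
565^512 ≡ 1862^2 = 3467044 ≡ 1971
565^1024 ≡ 1971^2 = 3884841 ≡ 2642
565^2048 ≡ 2642^2 = 6980164 ≡ 2451
2132 = 2048 + 64 + 16 + 4, so 565^2132 ≡ 2451·2616·1225·1661 ≡ 1777 (mod 3659)
y^r · r^s ≡ 2415·1777 = 4291455 ≡ 3107 (mod 3659)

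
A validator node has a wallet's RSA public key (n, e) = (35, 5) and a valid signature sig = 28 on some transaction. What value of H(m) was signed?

sig^2 ≡ 28^2 = 784 ≡ 14
sig^4 ≡ 14^2 = 196 ≡ 21
5 = 4 + 1, so sig^5 ≡ 21·28 ≡ 28 (mod 35)

28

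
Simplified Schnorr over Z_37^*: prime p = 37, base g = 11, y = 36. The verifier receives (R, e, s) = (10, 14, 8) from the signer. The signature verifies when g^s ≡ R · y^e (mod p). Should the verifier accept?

accept

g^s mod p:
Squares mod 37: 11^1≡11, 11^2≡10, 11^4≡26, 11^8≡10
11^8 ≡ 10 (mod 37)
R · y^e mod p:
Squares mod 37: 36^1≡36, 36^2≡1, 36^4≡1, 36^8≡1
14 = 8 + 4 + 2, so 36^14 ≡ 1·1·1 ≡ 1 (mod 37)
10·1 = 10 ≡ 10 (mod 37)
10 ≡ 10 (mod 37); signature holds.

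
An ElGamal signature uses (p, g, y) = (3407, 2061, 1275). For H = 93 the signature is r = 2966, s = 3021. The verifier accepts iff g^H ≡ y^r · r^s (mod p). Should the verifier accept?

accept

Left side g^H mod p:
Squares mod 3407: 2061^1≡2061, 2061^2≡2599, 2061^4≡2127, 2061^8≡3040, 2061^16≡1816, 2061^32≡3287, 2061^64≡772
93 = 64 + 16 + 8 + 4 + 1, so 2061^93 ≡ 772·1816·3040·2127·2061 ≡ 2238 (mod 3407)
Right side y^r · r^s mod p:
Squares mod 3407: 1275^1≡1275, 1275^2≡486, 1275^4≡1113, 1275^8≡2028, 1275^16≡535, 1275^32≡37, 1275^64≡1369, 1275^128≡311, 1275^256≡1325, 1275^512≡1020, 1275^1024≡1265, 1275^2048≡2342
2966 = 2048 + 512 + 256 + 128 + 16 + 4 + 2, so 1275^2966 ≡ 2342·1020·1325·311·535·1113·486 ≡ 1800 (mod 3407)
Squares mod 3407: 2966^1≡2966, 2966^2≡282, 2966^4≡1163, 2966^8≡3397, 2966^16≡100, 2966^32≡3186, 2966^64≡1143, 2966^128≡1568, 2966^256≡2177, 2966^512≡192, 2966^1024≡2794, 2966^2048≡999
3021 = 2048 + 512 + 256 + 128 + 64 + 8 + 4 + 1, so 2966^3021 ≡ 999·192·2177·1568·1143·3397·1163·2966 ≡ 694 (mod 3407)
1800·694 = 1249200 ≡ 2238 (mod 3407)
2238 ≡ 2238 (mod 3407), so the signature is genuine.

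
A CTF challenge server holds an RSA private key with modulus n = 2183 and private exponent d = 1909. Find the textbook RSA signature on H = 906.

610

H^2 ≡ 906^2 = 820836 ≡ 28
H^4 ≡ 28^2 = 784
H^8 ≡ 784^2 = 614656 ≡ 1233
H^16 ≡ 1233^2 = 1520289 ≡ 921
H^32 ≡ 921^2 = 848241 ≡ 1237
H^64 ≡ 1237^2 = 1530169 ≡ 2069
H^128 ≡ 2069^2 = 4280761 ≡ 2081
H^256 ≡ 2081^2 = 4330561 ≡ 1672
H^512 ≡ 1672^2 = 2795584 ≡ 1344
H^1024 ≡ 1344^2 = 1806336 ≡ 995
1909 = 1024 + 512 + 256 + 64 + 32 + 16 + 4 + 1, so H^1909 ≡ 995·1344·1672·2069·1237·921·784·906 ≡ 610 (mod 2183)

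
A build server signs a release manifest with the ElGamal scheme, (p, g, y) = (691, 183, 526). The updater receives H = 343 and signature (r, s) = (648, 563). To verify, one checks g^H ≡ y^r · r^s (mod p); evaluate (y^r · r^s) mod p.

Squares mod 691: 526^1≡526, 526^2≡276, 526^4≡166, 526^8≡607, 526^16≡146, 526^32≡586, 526^64≡660, 526^128≡270, 526^256≡345, 526^512≡173
648 = 512 + 128 + 8, so 526^648 ≡ 173·270·607 ≡ 549 (mod 691)
Squares mod 691: 648^1≡648, 648^2≡467, 648^4≡424, 648^8≡116, 648^16≡327, 648^32≡515, 648^64≡572, 648^128≡341, 648^256≡193, 648^512≡626
563 = 512 + 32 + 16 + 2 + 1, so 648^563 ≡ 626·515·327·467·648 ≡ 547 (mod 691)
y^r · r^s ≡ 549·547 = 300303 ≡ 409 (mod 691)

409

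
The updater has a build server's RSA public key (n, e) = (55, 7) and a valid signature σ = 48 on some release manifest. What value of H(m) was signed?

σ^2 ≡ 48^2 = 2304 ≡ 49
σ^4 ≡ 49^2 = 2401 ≡ 36
7 = 4 + 2 + 1, so σ^7 ≡ 36·49·48 ≡ 27 (mod 55)

27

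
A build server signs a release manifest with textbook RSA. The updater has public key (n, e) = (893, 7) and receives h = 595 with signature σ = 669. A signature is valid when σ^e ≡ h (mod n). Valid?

yes

σ^2 ≡ 669^2 = 447561 ≡ 168
σ^4 ≡ 168^2 = 28224 ≡ 541
7 = 4 + 2 + 1, so σ^7 ≡ 541·168·669 ≡ 595 (mod 893)
Since 595 equals the digest 595, verification succeeds.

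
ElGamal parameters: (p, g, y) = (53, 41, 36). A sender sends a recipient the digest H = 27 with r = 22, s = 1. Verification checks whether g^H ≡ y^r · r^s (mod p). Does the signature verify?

Left side g^H mod p:
41^2 = 1681 ≡ 38
41^4 ≡ 38^2 = 1444 ≡ 13
41^8 ≡ 13^2 = 169 ≡ 10
41^16 ≡ 10^2 = 100 ≡ 47
27 = 16 + 8 + 2 + 1, so 41^27 ≡ 47·10·38·41 ≡ 12 (mod 53)
Right side y^r · r^s mod p:
36^2 = 1296 ≡ 24
36^4 ≡ 24^2 = 576 ≡ 46
36^8 ≡ 46^2 = 2116 ≡ 49
36^16 ≡ 49^2 = 2401 ≡ 16
22 = 16 + 4 + 2, so 36^22 ≡ 16·46·24 ≡ 15 (mod 53)
22^1 mod 53 = 22
15·22 = 330 ≡ 12 (mod 53)
12 ≡ 12 (mod 53), so the signature is genuine.

verifies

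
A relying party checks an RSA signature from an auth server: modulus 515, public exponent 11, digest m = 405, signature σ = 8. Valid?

no

Squares mod 515: σ^1≡8, σ^2≡64, σ^4≡491, σ^8≡61
11 = 8 + 2 + 1, so σ^11 ≡ 61·64·8 ≡ 332 (mod 515)
The recovered value 332 does not match the digest 405.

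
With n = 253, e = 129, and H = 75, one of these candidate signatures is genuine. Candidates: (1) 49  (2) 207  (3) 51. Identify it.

Candidate 1: Squares mod 253: 49^1≡49, 49^2≡124, 49^4≡196, 49^8≡213, 49^16≡82, 49^32≡146, 49^64≡64, 49^128≡48; 129 = 128 + 1, so 49^129 ≡ 48·49 ≡ 75 (mod 253)
  → matches H = 75
Candidate 2: Squares mod 253: 207^1≡207, 207^2≡92, 207^4≡115, 207^8≡69, 207^16≡207, 207^32≡92, 207^64≡115, 207^128≡69; 129 = 128 + 1, so 207^129 ≡ 69·207 ≡ 115 (mod 253)
Candidate 3: Squares mod 253: 51^1≡51, 51^2≡71, 51^4≡234, 51^8≡108, 51^16≡26, 51^32≡170, 51^64≡58, 51^128≡75; 129 = 128 + 1, so 51^129 ≡ 75·51 ≡ 30 (mod 253)

1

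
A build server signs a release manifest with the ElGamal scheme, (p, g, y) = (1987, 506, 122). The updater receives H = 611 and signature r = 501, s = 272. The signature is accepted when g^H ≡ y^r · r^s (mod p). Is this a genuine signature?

Left side g^H mod p:
Squares mod 1987: 506^1≡506, 506^2≡1700, 506^4≡902, 506^8≡921, 506^16≡1779, 506^32≡1537, 506^64≡1813, 506^128≡471, 506^256≡1284, 506^512≡1433
611 = 512 + 64 + 32 + 2 + 1, so 506^611 ≡ 1433·1813·1537·1700·506 ≡ 513 (mod 1987)
Right side y^r · r^s mod p:
Squares mod 1987: 122^1≡122, 122^2≡975, 122^4≡839, 122^8≡523, 122^16≡1310, 122^32≡1319, 122^64≡1136, 122^128≡933, 122^256≡183
501 = 256 + 128 + 64 + 32 + 16 + 4 + 1, so 122^501 ≡ 183·933·1136·1319·1310·839·122 ≡ 47 (mod 1987)
Squares mod 1987: 501^1≡501, 501^2≡639, 501^4≡986, 501^8≡553, 501^16≡1798, 501^32≡1942, 501^64≡38, 501^128≡1444, 501^256≡773
272 = 256 + 16, so 501^272 ≡ 773·1798 ≡ 941 (mod 1987)
47·941 = 44227 ≡ 513 (mod 1987)
513 ≡ 513 (mod 1987), so the signature is genuine.

genuine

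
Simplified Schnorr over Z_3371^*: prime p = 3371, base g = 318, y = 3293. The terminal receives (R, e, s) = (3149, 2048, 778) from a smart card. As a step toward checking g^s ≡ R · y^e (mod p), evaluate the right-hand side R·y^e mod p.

356

3293^2 = 10843849 ≡ 2713
3293^4 ≡ 2713^2 = 7360369 ≡ 1476
3293^8 ≡ 1476^2 = 2178576 ≡ 910
3293^16 ≡ 910^2 = 828100 ≡ 2205
3293^32 ≡ 2205^2 = 4862025 ≡ 1043
3293^64 ≡ 1043^2 = 1087849 ≡ 2387
3293^128 ≡ 2387^2 = 5697769 ≡ 779
3293^256 ≡ 779^2 = 606841 ≡ 61
3293^512 ≡ 61^2 = 3721 ≡ 350
3293^1024 ≡ 350^2 = 122500 ≡ 1144
3293^2048 ≡ 1144^2 = 1308736 ≡ 788
R · y^e ≡ 3149·788 = 2481412 ≡ 356 (mod 3371)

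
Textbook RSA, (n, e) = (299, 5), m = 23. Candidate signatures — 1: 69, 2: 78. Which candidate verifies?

Candidate 1: 69^5 mod 299 = 23
  → matches m = 23
Candidate 2: 78^5 mod 299 = 169

1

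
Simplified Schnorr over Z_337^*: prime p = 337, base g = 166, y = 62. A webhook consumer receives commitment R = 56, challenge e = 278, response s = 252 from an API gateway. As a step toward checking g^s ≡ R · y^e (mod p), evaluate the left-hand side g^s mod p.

166^2 = 27556 ≡ 259
166^4 ≡ 259^2 = 67081 ≡ 18
166^8 ≡ 18^2 = 324
166^16 ≡ 324^2 = 104976 ≡ 169
166^32 ≡ 169^2 = 28561 ≡ 253
166^64 ≡ 253^2 = 64009 ≡ 316
166^128 ≡ 316^2 = 99856 ≡ 104
252 = 128 + 64 + 32 + 16 + 8 + 4, so 166^252 ≡ 104·316·253·169·324·18 ≡ 189 (mod 337)

189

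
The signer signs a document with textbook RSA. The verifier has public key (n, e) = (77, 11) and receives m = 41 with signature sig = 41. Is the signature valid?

sig^2 ≡ 41^2 = 1681 ≡ 64
sig^4 ≡ 64^2 = 4096 ≡ 15
sig^8 ≡ 15^2 = 225 ≡ 71
11 = 8 + 2 + 1, so sig^11 ≡ 71·64·41 ≡ 41 (mod 77)
Since 41 equals the digest 41, verification succeeds.

valid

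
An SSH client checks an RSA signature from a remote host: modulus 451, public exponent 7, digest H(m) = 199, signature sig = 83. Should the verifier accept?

reject

sig^2 ≡ 83^2 = 6889 ≡ 124
sig^4 ≡ 124^2 = 15376 ≡ 42
7 = 4 + 2 + 1, so sig^7 ≡ 42·124·83 ≡ 206 (mod 451)
sig^7 mod 451 = 206, but H(m) = 199.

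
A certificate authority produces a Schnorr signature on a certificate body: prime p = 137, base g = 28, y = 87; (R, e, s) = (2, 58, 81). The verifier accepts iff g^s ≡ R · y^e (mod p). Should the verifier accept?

g^s mod p:
28^2 = 784 ≡ 99
28^4 ≡ 99^2 = 9801 ≡ 74
28^8 ≡ 74^2 = 5476 ≡ 133
28^16 ≡ 133^2 = 17689 ≡ 16
28^32 ≡ 16^2 = 256 ≡ 119
28^64 ≡ 119^2 = 14161 ≡ 50
81 = 64 + 16 + 1, so 28^81 ≡ 50·16·28 ≡ 69 (mod 137)
R · y^e mod p:
87^2 = 7569 ≡ 34
87^4 ≡ 34^2 = 1156 ≡ 60
87^8 ≡ 60^2 = 3600 ≡ 38
87^16 ≡ 38^2 = 1444 ≡ 74
87^32 ≡ 74^2 = 5476 ≡ 133
58 = 32 + 16 + 8 + 2, so 87^58 ≡ 133·74·38·34 ≡ 72 (mod 137)
2·72 = 144 ≡ 7 (mod 137)
69 ≠ 7; the check fails.

reject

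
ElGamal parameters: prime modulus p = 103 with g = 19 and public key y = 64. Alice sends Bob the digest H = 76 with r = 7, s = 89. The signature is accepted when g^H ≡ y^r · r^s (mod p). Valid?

Left side g^H mod p:
Squares mod 103: 19^1≡19, 19^2≡52, 19^4≡26, 19^8≡58, 19^16≡68, 19^32≡92, 19^64≡18
76 = 64 + 8 + 4, so 19^76 ≡ 18·58·26 ≡ 55 (mod 103)
Right side y^r · r^s mod p:
Squares mod 103: 64^1≡64, 64^2≡79, 64^4≡61
7 = 4 + 2 + 1, so 64^7 ≡ 61·79·64 ≡ 34 (mod 103)
Squares mod 103: 7^1≡7, 7^2≡49, 7^4≡32, 7^8≡97, 7^16≡36, 7^32≡60, 7^64≡98
89 = 64 + 16 + 8 + 1, so 7^89 ≡ 98·36·97·7 ≡ 41 (mod 103)
34·41 = 1394 ≡ 55 (mod 103)
55 ≡ 55 (mod 103), so the signature is genuine.

yes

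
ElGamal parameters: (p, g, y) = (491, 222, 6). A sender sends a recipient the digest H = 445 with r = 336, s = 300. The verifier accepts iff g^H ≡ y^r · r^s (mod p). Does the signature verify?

Left side g^H mod p:
222^2 = 49284 ≡ 184
222^4 ≡ 184^2 = 33856 ≡ 468
222^8 ≡ 468^2 = 219024 ≡ 38
222^16 ≡ 38^2 = 1444 ≡ 462
222^32 ≡ 462^2 = 213444 ≡ 350
222^64 ≡ 350^2 = 122500 ≡ 241
222^128 ≡ 241^2 = 58081 ≡ 143
222^256 ≡ 143^2 = 20449 ≡ 318
445 = 256 + 128 + 32 + 16 + 8 + 4 + 1, so 222^445 ≡ 318·143·350·462·38·468·222 ≡ 394 (mod 491)
Right side y^r · r^s mod p:
6^2 = 36
6^4 ≡ 36^2 = 1296 ≡ 314
6^8 ≡ 314^2 = 98596 ≡ 396
6^16 ≡ 396^2 = 156816 ≡ 187
6^32 ≡ 187^2 = 34969 ≡ 108
6^64 ≡ 108^2 = 11664 ≡ 371
6^128 ≡ 371^2 = 137641 ≡ 161
6^256 ≡ 161^2 = 25921 ≡ 389
336 = 256 + 64 + 16, so 6^336 ≡ 389·371·187 ≡ 329 (mod 491)
336^2 = 112896 ≡ 457
336^4 ≡ 457^2 = 208849 ≡ 174
336^8 ≡ 174^2 = 30276 ≡ 325
336^16 ≡ 325^2 = 105625 ≡ 60
336^32 ≡ 60^2 = 3600 ≡ 163
336^64 ≡ 163^2 = 26569 ≡ 55
336^128 ≡ 55^2 = 3025 ≡ 79
336^256 ≡ 79^2 = 6241 ≡ 349
300 = 256 + 32 + 8 + 4, so 336^300 ≡ 349·163·325·174 ≡ 27 (mod 491)
329·27 = 8883 ≡ 45 (mod 491)
394 ≠ 45, so verification fails.

does not verify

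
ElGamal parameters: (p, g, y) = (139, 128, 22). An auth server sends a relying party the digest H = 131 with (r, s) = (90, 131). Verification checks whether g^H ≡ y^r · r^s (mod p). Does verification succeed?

Left side g^H mod p:
Squares mod 139: 128^1≡128, 128^2≡121, 128^4≡46, 128^8≡31, 128^16≡127, 128^32≡5, 128^64≡25, 128^128≡69
131 = 128 + 2 + 1, so 128^131 ≡ 69·121·128 ≡ 40 (mod 139)
Right side y^r · r^s mod p:
Squares mod 139: 22^1≡22, 22^2≡67, 22^4≡41, 22^8≡13, 22^16≡30, 22^32≡66, 22^64≡47
90 = 64 + 16 + 8 + 2, so 22^90 ≡ 47·30·13·67 ≡ 45 (mod 139)
Squares mod 139: 90^1≡90, 90^2≡38, 90^4≡54, 90^8≡136, 90^16≡9, 90^32≡81, 90^64≡28, 90^128≡89
131 = 128 + 2 + 1, so 90^131 ≡ 89·38·90 ≡ 109 (mod 139)
45·109 = 4905 ≡ 40 (mod 139)
40 ≡ 40 (mod 139), so the signature is genuine.

passes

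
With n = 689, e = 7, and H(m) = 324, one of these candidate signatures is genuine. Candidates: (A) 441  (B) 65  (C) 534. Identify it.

A

Candidate A: Squares mod 689: 441^1≡441, 441^2≡183, 441^4≡417; 7 = 4 + 2 + 1, so 441^7 ≡ 417·183·441 ≡ 324 (mod 689)
  → matches H(m) = 324
Candidate B: Squares mod 689: 65^1≡65, 65^2≡91, 65^4≡13; 7 = 4 + 2 + 1, so 65^7 ≡ 13·91·65 ≡ 416 (mod 689)
Candidate C: Squares mod 689: 534^1≡534, 534^2≡599, 534^4≡521; 7 = 4 + 2 + 1, so 534^7 ≡ 521·599·534 ≡ 378 (mod 689)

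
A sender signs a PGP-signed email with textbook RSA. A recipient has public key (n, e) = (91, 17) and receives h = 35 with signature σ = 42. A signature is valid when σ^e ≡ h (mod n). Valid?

σ^2 ≡ 42^2 = 1764 ≡ 35
σ^4 ≡ 35^2 = 1225 ≡ 42
σ^8 ≡ 42^2 = 1764 ≡ 35
σ^16 ≡ 35^2 = 1225 ≡ 42
17 = 16 + 1, so σ^17 ≡ 42·42 ≡ 35 (mod 91)
σ^17 mod 91 = 35 matches h.

yes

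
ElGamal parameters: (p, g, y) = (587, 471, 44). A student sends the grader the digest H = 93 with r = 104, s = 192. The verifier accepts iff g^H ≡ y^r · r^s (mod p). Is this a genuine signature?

forged

Left side g^H mod p:
471^2 = 221841 ≡ 542
471^4 ≡ 542^2 = 293764 ≡ 264
471^8 ≡ 264^2 = 69696 ≡ 430
471^16 ≡ 430^2 = 184900 ≡ 582
471^32 ≡ 582^2 = 338724 ≡ 25
471^64 ≡ 25^2 = 625 ≡ 38
93 = 64 + 16 + 8 + 4 + 1, so 471^93 ≡ 38·582·430·264·471 ≡ 134 (mod 587)
Right side y^r · r^s mod p:
44^2 = 1936 ≡ 175
44^4 ≡ 175^2 = 30625 ≡ 101
44^8 ≡ 101^2 = 10201 ≡ 222
44^16 ≡ 222^2 = 49284 ≡ 563
44^32 ≡ 563^2 = 316969 ≡ 576
44^64 ≡ 576^2 = 331776 ≡ 121
104 = 64 + 32 + 8, so 44^104 ≡ 121·576·222 ≡ 366 (mod 587)
104^2 = 10816 ≡ 250
104^4 ≡ 250^2 = 62500 ≡ 278
104^8 ≡ 278^2 = 77284 ≡ 387
104^16 ≡ 387^2 = 149769 ≡ 84
104^32 ≡ 84^2 = 7056 ≡ 12
104^64 ≡ 12^2 = 144
104^128 ≡ 144^2 = 20736 ≡ 191
192 = 128 + 64, so 104^192 ≡ 191·144 ≡ 502 (mod 587)
366·502 = 183732 ≡ 1 (mod 587)
134 ≠ 1, so verification fails.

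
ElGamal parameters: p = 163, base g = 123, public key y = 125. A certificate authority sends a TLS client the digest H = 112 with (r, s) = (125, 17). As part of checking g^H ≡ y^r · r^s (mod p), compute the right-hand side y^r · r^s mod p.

125^2 = 15625 ≡ 140
125^4 ≡ 140^2 = 19600 ≡ 40
125^8 ≡ 40^2 = 1600 ≡ 133
125^16 ≡ 133^2 = 17689 ≡ 85
125^32 ≡ 85^2 = 7225 ≡ 53
125^64 ≡ 53^2 = 2809 ≡ 38
125 = 64 + 32 + 16 + 8 + 4 + 1, so 125^125 ≡ 38·53·85·133·40·125 ≡ 30 (mod 163)
125^2 = 15625 ≡ 140
125^4 ≡ 140^2 = 19600 ≡ 40
125^8 ≡ 40^2 = 1600 ≡ 133
125^16 ≡ 133^2 = 17689 ≡ 85
17 = 16 + 1, so 125^17 ≡ 85·125 ≡ 30 (mod 163)
y^r · r^s ≡ 30·30 = 900 ≡ 85 (mod 163)

85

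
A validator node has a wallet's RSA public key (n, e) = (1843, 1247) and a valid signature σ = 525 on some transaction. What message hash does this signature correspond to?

502

σ^1247 mod 1843 = 502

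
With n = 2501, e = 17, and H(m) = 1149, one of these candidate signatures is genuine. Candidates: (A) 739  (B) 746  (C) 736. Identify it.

A

Candidate A: Squares mod 2501: 739^1≡739, 739^2≡903, 739^4≡83, 739^8≡1887, 739^16≡1846; 17 = 16 + 1, so 739^17 ≡ 1846·739 ≡ 1149 (mod 2501)
  → matches H(m) = 1149
Candidate B: Squares mod 2501: 746^1≡746, 746^2≡1294, 746^4≡1267, 746^8≡2148, 746^16≡2060; 17 = 16 + 1, so 746^17 ≡ 2060·746 ≡ 1146 (mod 2501)
Candidate C: Squares mod 2501: 736^1≡736, 736^2≡1480, 736^4≡2025, 736^8≡1486, 736^16≡2314; 17 = 16 + 1, so 736^17 ≡ 2314·736 ≡ 2424 (mod 2501)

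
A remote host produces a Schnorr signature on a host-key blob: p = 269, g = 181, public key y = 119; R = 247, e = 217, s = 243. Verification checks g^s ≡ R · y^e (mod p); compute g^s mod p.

181^2 = 32761 ≡ 212
181^4 ≡ 212^2 = 44944 ≡ 21
181^8 ≡ 21^2 = 441 ≡ 172
181^16 ≡ 172^2 = 29584 ≡ 263
181^32 ≡ 263^2 = 69169 ≡ 36
181^64 ≡ 36^2 = 1296 ≡ 220
181^128 ≡ 220^2 = 48400 ≡ 249
243 = 128 + 64 + 32 + 16 + 2 + 1, so 181^243 ≡ 249·220·36·263·212·181 ≡ 236 (mod 269)

236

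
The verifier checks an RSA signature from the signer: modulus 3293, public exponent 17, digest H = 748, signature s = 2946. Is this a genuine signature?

genuine

Squares mod 3293: s^1≡2946, s^2≡1861, s^4≡2378, s^8≡803, s^16≡2674
17 = 16 + 1, so s^17 ≡ 2674·2946 ≡ 748 (mod 3293)
s^17 mod 3293 = 748 matches H.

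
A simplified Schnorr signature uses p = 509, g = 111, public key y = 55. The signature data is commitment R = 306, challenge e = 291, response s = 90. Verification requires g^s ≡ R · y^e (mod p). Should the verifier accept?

reject

g^s mod p:
Squares mod 509: 111^1≡111, 111^2≡105, 111^4≡336, 111^8≡407, 111^16≡224, 111^32≡294, 111^64≡415
90 = 64 + 16 + 8 + 2, so 111^90 ≡ 415·224·407·105 ≡ 364 (mod 509)
R · y^e mod p:
Squares mod 509: 55^1≡55, 55^2≡480, 55^4≡332, 55^8≡280, 55^16≡14, 55^32≡196, 55^64≡241, 55^128≡55, 55^256≡480
291 = 256 + 32 + 2 + 1, so 55^291 ≡ 480·196·480·55 ≡ 181 (mod 509)
306·181 = 55386 ≡ 414 (mod 509)
364 ≠ 414; the check fails.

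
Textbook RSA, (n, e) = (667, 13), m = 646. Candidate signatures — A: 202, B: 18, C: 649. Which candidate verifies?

Candidate A: Squares mod 667: 202^1≡202, 202^2≡117, 202^4≡349, 202^8≡407; 13 = 8 + 4 + 1, so 202^13 ≡ 407·349·202 ≡ 347 (mod 667)
Candidate B: Squares mod 667: 18^1≡18, 18^2≡324, 18^4≡257, 18^8≡16; 13 = 8 + 4 + 1, so 18^13 ≡ 16·257·18 ≡ 646 (mod 667)
  → matches m = 646
Candidate C: Squares mod 667: 649^1≡649, 649^2≡324, 649^4≡257, 649^8≡16; 13 = 8 + 4 + 1, so 649^13 ≡ 16·257·649 ≡ 21 (mod 667)

B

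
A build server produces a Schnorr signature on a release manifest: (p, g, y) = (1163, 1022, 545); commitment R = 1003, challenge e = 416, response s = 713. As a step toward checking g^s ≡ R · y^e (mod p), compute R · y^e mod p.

1136

Squares mod 1163: 545^1≡545, 545^2≡460, 545^4≡1097, 545^8≡867, 545^16≡391, 545^32≡528, 545^64≡827, 545^128≡85, 545^256≡247
416 = 256 + 128 + 32, so 545^416 ≡ 247·85·528 ≡ 807 (mod 1163)
R · y^e ≡ 1003·807 = 809421 ≡ 1136 (mod 1163)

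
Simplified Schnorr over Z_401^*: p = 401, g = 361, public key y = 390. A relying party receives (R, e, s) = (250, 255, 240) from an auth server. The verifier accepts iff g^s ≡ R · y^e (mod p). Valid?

yes

g^s mod p:
Squares mod 401: 361^1≡361, 361^2≡397, 361^4≡16, 361^8≡256, 361^16≡173, 361^32≡255, 361^64≡63, 361^128≡360
240 = 128 + 64 + 32 + 16, so 361^240 ≡ 360·63·255·173 ≡ 318 (mod 401)
R · y^e mod p:
Squares mod 401: 390^1≡390, 390^2≡121, 390^4≡205, 390^8≡321, 390^16≡385, 390^32≡256, 390^64≡173, 390^128≡255
255 = 128 + 64 + 32 + 16 + 8 + 4 + 2 + 1, so 390^255 ≡ 255·173·256·385·321·205·121·390 ≡ 213 (mod 401)
250·213 = 53250 ≡ 318 (mod 401)
318 ≡ 318 (mod 401); signature holds.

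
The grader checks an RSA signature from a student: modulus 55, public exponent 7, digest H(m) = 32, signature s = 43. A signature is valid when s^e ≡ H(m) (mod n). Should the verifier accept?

s^2 ≡ 43^2 = 1849 ≡ 34
s^4 ≡ 34^2 = 1156 ≡ 1
7 = 4 + 2 + 1, so s^7 ≡ 1·34·43 ≡ 32 (mod 55)
32 = H(m), so the signature checks out.

accept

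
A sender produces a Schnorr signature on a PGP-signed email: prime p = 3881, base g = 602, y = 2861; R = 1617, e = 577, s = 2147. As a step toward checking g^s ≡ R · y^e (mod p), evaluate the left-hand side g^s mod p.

Squares mod 3881: 602^1≡602, 602^2≡1471, 602^4≡2124, 602^8≡1654, 602^16≡3492, 602^32≡3843, 602^64≡1444, 602^128≡1039, 602^256≡603, 602^512≡2676, 602^1024≡531, 602^2048≡2529
2147 = 2048 + 64 + 32 + 2 + 1, so 602^2147 ≡ 2529·1444·3843·1471·602 ≡ 3504 (mod 3881)

3504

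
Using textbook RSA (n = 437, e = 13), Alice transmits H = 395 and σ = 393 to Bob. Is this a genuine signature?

genuine

σ^13 mod 437 = 395
Since 395 equals the digest 395, verification succeeds.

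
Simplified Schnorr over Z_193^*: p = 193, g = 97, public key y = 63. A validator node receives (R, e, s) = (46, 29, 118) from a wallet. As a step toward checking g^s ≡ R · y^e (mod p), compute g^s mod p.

131

97^2 = 9409 ≡ 145
97^4 ≡ 145^2 = 21025 ≡ 181
97^8 ≡ 181^2 = 32761 ≡ 144
97^16 ≡ 144^2 = 20736 ≡ 85
97^32 ≡ 85^2 = 7225 ≡ 84
97^64 ≡ 84^2 = 7056 ≡ 108
118 = 64 + 32 + 16 + 4 + 2, so 97^118 ≡ 108·84·85·181·145 ≡ 131 (mod 193)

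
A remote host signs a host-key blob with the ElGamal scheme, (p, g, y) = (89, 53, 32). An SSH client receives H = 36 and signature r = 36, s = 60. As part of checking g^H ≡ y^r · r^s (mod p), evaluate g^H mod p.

Squares mod 89: 53^1≡53, 53^2≡50, 53^4≡8, 53^8≡64, 53^16≡2, 53^32≡4
36 = 32 + 4, so 53^36 ≡ 4·8 ≡ 32 (mod 89)

32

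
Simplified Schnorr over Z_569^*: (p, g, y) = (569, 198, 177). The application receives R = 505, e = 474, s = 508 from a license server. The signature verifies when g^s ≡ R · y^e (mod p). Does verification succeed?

fails

g^s mod p:
198^508 mod 569 = 452
R · y^e mod p:
177^474 mod 569 = 20
505·20 = 10100 ≡ 427 (mod 569)
452 ≠ 427; the check fails.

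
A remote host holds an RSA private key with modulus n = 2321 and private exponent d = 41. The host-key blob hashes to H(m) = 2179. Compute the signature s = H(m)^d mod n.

(H(m))^2 ≡ 2179^2 = 4748041 ≡ 1596
(H(m))^4 ≡ 1596^2 = 2547216 ≡ 1079
(H(m))^8 ≡ 1079^2 = 1164241 ≡ 1420
(H(m))^16 ≡ 1420^2 = 2016400 ≡ 1772
(H(m))^32 ≡ 1772^2 = 3139984 ≡ 1992
41 = 32 + 8 + 1, so (H(m))^41 ≡ 1992·1420·2179 ≡ 738 (mod 2321)

738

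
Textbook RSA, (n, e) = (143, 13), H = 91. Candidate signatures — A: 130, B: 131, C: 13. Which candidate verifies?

A

Candidate A: Squares mod 143: 130^1≡130, 130^2≡26, 130^4≡104, 130^8≡91; 13 = 8 + 4 + 1, so 130^13 ≡ 91·104·130 ≡ 91 (mod 143)
  → matches H = 91
Candidate B: Squares mod 143: 131^1≡131, 131^2≡1, 131^4≡1, 131^8≡1; 13 = 8 + 4 + 1, so 131^13 ≡ 1·1·131 ≡ 131 (mod 143)
Candidate C: Squares mod 143: 13^1≡13, 13^2≡26, 13^4≡104, 13^8≡91; 13 = 8 + 4 + 1, so 13^13 ≡ 91·104·13 ≡ 52 (mod 143)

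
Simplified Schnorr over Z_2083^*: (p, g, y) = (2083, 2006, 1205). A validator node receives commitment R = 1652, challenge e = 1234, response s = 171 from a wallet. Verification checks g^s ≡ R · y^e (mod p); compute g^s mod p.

Squares mod 2083: 2006^1≡2006, 2006^2≡1763, 2006^4≡333, 2006^8≡490, 2006^16≡555, 2006^32≡1824, 2006^64≡425, 2006^128≡1487
171 = 128 + 32 + 8 + 2 + 1, so 2006^171 ≡ 1487·1824·490·1763·2006 ≡ 1456 (mod 2083)

1456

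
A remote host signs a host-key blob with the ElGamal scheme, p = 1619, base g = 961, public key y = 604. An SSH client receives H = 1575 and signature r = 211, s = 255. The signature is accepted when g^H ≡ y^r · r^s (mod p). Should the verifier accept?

Left side g^H mod p:
Squares mod 1619: 961^1≡961, 961^2≡691, 961^4≡1495, 961^8≡805, 961^16≡425, 961^32≡916, 961^64≡414, 961^128≡1401, 961^256≡573, 961^512≡1291, 961^1024≡730
1575 = 1024 + 512 + 32 + 4 + 2 + 1, so 961^1575 ≡ 730·1291·916·1495·691·961 ≡ 49 (mod 1619)
Right side y^r · r^s mod p:
Squares mod 1619: 604^1≡604, 604^2≡541, 604^4≡1261, 604^8≡263, 604^16≡1171, 604^32≡1567, 604^64≡1085, 604^128≡212
211 = 128 + 64 + 16 + 2 + 1, so 604^211 ≡ 212·1085·1171·541·604 ≡ 1613 (mod 1619)
Squares mod 1619: 211^1≡211, 211^2≡808, 211^4≡407, 211^8≡511, 211^16≡462, 211^32≡1355, 211^64≡79, 211^128≡1384
255 = 128 + 64 + 32 + 16 + 8 + 4 + 2 + 1, so 211^255 ≡ 1384·79·1355·462·511·407·808·211 ≡ 185 (mod 1619)
1613·185 = 298405 ≡ 509 (mod 1619)
49 ≠ 509, so verification fails.

reject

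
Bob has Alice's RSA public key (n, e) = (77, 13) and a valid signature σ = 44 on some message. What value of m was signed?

44

Squares mod 77: σ^1≡44, σ^2≡11, σ^4≡44, σ^8≡11
13 = 8 + 4 + 1, so σ^13 ≡ 11·44·44 ≡ 44 (mod 77)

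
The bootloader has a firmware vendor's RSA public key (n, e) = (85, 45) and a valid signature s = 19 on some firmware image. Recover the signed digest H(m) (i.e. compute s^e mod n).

Squares mod 85: s^1≡19, s^2≡21, s^4≡16, s^8≡1, s^16≡1, s^32≡1
45 = 32 + 8 + 4 + 1, so s^45 ≡ 1·1·16·19 ≡ 49 (mod 85)

49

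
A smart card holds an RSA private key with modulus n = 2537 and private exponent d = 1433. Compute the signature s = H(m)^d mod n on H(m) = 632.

(H(m))^2 ≡ 632^2 = 399424 ≡ 1115
(H(m))^4 ≡ 1115^2 = 1243225 ≡ 95
(H(m))^8 ≡ 95^2 = 9025 ≡ 1414
(H(m))^16 ≡ 1414^2 = 1999396 ≡ 240
(H(m))^32 ≡ 240^2 = 57600 ≡ 1786
(H(m))^64 ≡ 1786^2 = 3189796 ≡ 787
(H(m))^128 ≡ 787^2 = 619369 ≡ 341
(H(m))^256 ≡ 341^2 = 116281 ≡ 2116
(H(m))^512 ≡ 2116^2 = 4477456 ≡ 2188
(H(m))^1024 ≡ 2188^2 = 4787344 ≡ 25
1433 = 1024 + 256 + 128 + 16 + 8 + 1, so (H(m))^1433 ≡ 25·2116·341·240·1414·632 ≡ 485 (mod 2537)

485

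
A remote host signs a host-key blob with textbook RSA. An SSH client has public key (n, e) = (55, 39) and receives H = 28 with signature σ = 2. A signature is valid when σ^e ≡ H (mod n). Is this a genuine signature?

genuine

σ^2 ≡ 2^2 = 4
σ^4 ≡ 4^2 = 16
σ^8 ≡ 16^2 = 256 ≡ 36
σ^16 ≡ 36^2 = 1296 ≡ 31
σ^32 ≡ 31^2 = 961 ≡ 26
39 = 32 + 4 + 2 + 1, so σ^39 ≡ 26·16·4·2 ≡ 28 (mod 55)
28 = H, so the signature checks out.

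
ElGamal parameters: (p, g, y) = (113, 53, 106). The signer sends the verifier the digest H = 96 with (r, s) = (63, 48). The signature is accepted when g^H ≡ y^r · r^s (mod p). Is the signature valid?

Left side g^H mod p:
Squares mod 113: 53^1≡53, 53^2≡97, 53^4≡30, 53^8≡109, 53^16≡16, 53^32≡30, 53^64≡109
96 = 64 + 32, so 53^96 ≡ 109·30 ≡ 106 (mod 113)
Right side y^r · r^s mod p:
Squares mod 113: 106^1≡106, 106^2≡49, 106^4≡28, 106^8≡106, 106^16≡49, 106^32≡28
63 = 32 + 16 + 8 + 4 + 2 + 1, so 106^63 ≡ 28·49·106·28·49·106 ≡ 1 (mod 113)
Squares mod 113: 63^1≡63, 63^2≡14, 63^4≡83, 63^8≡109, 63^16≡16, 63^32≡30
48 = 32 + 16, so 63^48 ≡ 30·16 ≡ 28 (mod 113)
1·28 = 28 ≡ 28 (mod 113)
106 ≠ 28, so verification fails.

invalid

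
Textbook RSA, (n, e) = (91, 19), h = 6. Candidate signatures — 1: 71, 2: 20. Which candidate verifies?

2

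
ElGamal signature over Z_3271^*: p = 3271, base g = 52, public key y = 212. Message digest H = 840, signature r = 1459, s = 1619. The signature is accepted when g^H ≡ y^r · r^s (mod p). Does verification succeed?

fails

Left side g^H mod p:
52^2 = 2704
52^4 ≡ 2704^2 = 7311616 ≡ 931
52^8 ≡ 931^2 = 866761 ≡ 3217
52^16 ≡ 3217^2 = 10349089 ≡ 2916
52^32 ≡ 2916^2 = 8503056 ≡ 1727
52^64 ≡ 1727^2 = 2982529 ≡ 2648
52^128 ≡ 2648^2 = 7011904 ≡ 2151
52^256 ≡ 2151^2 = 4626801 ≡ 1607
52^512 ≡ 1607^2 = 2582449 ≡ 1630
840 = 512 + 256 + 64 + 8, so 52^840 ≡ 1630·1607·2648·3217 ≡ 2167 (mod 3271)
Right side y^r · r^s mod p:
212^2 = 44944 ≡ 2421
212^4 ≡ 2421^2 = 5861241 ≡ 2880
212^8 ≡ 2880^2 = 8294400 ≡ 2415
212^16 ≡ 2415^2 = 5832225 ≡ 32
212^32 ≡ 32^2 = 1024
212^64 ≡ 1024^2 = 1048576 ≡ 1856
212^128 ≡ 1856^2 = 3444736 ≡ 373
212^256 ≡ 373^2 = 139129 ≡ 1747
212^512 ≡ 1747^2 = 3052009 ≡ 166
212^1024 ≡ 166^2 = 27556 ≡ 1388
1459 = 1024 + 256 + 128 + 32 + 16 + 2 + 1, so 212^1459 ≡ 1388·1747·373·1024·32·2421·212 ≡ 562 (mod 3271)
1459^2 = 2128681 ≡ 2531
1459^4 ≡ 2531^2 = 6405961 ≡ 1343
1459^8 ≡ 1343^2 = 1803649 ≡ 1328
1459^16 ≡ 1328^2 = 1763584 ≡ 515
1459^32 ≡ 515^2 = 265225 ≡ 274
1459^64 ≡ 274^2 = 75076 ≡ 3114
1459^128 ≡ 3114^2 = 9696996 ≡ 1752
1459^256 ≡ 1752^2 = 3069504 ≡ 1306
1459^512 ≡ 1306^2 = 1705636 ≡ 1445
1459^1024 ≡ 1445^2 = 2088025 ≡ 1127
1619 = 1024 + 512 + 64 + 16 + 2 + 1, so 1459^1619 ≡ 1127·1445·3114·515·2531·1459 ≡ 1753 (mod 3271)
562·1753 = 985186 ≡ 615 (mod 3271)
2167 ≠ 615, so verification fails.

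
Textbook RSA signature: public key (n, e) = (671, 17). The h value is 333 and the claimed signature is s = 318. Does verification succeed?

fails

s^2 ≡ 318^2 = 101124 ≡ 474
s^4 ≡ 474^2 = 224676 ≡ 562
s^8 ≡ 562^2 = 315844 ≡ 474
s^16 ≡ 474^2 = 224676 ≡ 562
17 = 16 + 1, so s^17 ≡ 562·318 ≡ 230 (mod 671)
The recovered value 230 does not match the digest 333.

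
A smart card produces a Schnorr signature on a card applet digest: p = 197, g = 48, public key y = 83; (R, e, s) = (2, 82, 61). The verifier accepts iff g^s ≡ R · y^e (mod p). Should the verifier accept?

accept

g^s mod p:
Squares mod 197: 48^1≡48, 48^2≡137, 48^4≡54, 48^8≡158, 48^16≡142, 48^32≡70
61 = 32 + 16 + 8 + 4 + 1, so 48^61 ≡ 70·142·158·54·48 ≡ 131 (mod 197)
R · y^e mod p:
Squares mod 197: 83^1≡83, 83^2≡191, 83^4≡36, 83^8≡114, 83^16≡191, 83^32≡36, 83^64≡114
82 = 64 + 16 + 2, so 83^82 ≡ 114·191·191 ≡ 164 (mod 197)
2·164 = 328 ≡ 131 (mod 197)
131 ≡ 131 (mod 197); signature holds.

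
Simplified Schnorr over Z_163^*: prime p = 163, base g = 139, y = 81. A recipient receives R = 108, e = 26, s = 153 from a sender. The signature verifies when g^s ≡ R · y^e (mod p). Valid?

g^s mod p:
Squares mod 163: 139^1≡139, 139^2≡87, 139^4≡71, 139^8≡151, 139^16≡144, 139^32≡35, 139^64≡84, 139^128≡47
153 = 128 + 16 + 8 + 1, so 139^153 ≡ 47·144·151·139 ≡ 30 (mod 163)
R · y^e mod p:
Squares mod 163: 81^1≡81, 81^2≡41, 81^4≡51, 81^8≡156, 81^16≡49
26 = 16 + 8 + 2, so 81^26 ≡ 49·156·41 ≡ 118 (mod 163)
108·118 = 12744 ≡ 30 (mod 163)
30 ≡ 30 (mod 163); signature holds.

yes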